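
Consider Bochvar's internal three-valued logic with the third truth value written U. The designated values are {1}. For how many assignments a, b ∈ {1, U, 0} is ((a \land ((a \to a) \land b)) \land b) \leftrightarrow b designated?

3

Designated under: (a=1, b=1); (a=1, b=0); (a=0, b=0).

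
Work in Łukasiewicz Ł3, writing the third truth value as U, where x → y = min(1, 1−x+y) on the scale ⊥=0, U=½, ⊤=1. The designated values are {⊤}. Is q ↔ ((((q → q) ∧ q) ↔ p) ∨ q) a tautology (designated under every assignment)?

No

Countermodel: q=U, p=U gives U, which is not designated.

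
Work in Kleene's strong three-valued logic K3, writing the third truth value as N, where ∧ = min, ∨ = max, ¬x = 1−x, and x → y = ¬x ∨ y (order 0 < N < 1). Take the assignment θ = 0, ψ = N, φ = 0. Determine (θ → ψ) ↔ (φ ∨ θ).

θ → ψ = 0 → N = 1
φ ∨ θ = 0 ∨ 0 = 0
(θ → ψ) ↔ (φ ∨ θ) = 1 ↔ 0 = 0

0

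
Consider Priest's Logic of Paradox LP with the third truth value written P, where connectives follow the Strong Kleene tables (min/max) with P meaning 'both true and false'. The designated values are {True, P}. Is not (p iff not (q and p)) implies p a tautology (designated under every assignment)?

No

Countermodel: p=False, q=True gives False, which is not designated.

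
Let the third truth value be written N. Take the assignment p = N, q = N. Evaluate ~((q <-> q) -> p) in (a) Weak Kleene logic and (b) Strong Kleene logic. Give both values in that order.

In Weak Kleene logic: q <-> q = N <-> N = N
(q <-> q) -> p = N -> N = N  [any arg is the third value ⇒ result is the third value]
~((q <-> q) -> p) = ~N = N
In Strong Kleene logic: q <-> q = N <-> N = N
(q <-> q) -> p = N -> N = N  [~N | N]
~((q <-> q) -> p) = ~N = N

N; N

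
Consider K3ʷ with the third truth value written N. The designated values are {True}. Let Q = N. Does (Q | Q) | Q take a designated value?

Q | Q = N | N = N
(Q | Q) | Q = N | N = N
N ∉ {True}.

No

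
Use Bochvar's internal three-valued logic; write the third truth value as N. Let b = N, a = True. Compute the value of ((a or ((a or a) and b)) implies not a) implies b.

N

a or a = True or True = True
(a or a) and b = True and N = N
a or ((a or a) and b) = True or N = N
not a = not True = False
(a or ((a or a) and b)) implies not a = N implies False = N  [any arg is the third value ⇒ result is the third value]
((a or ((a or a) and b)) implies not a) implies b = N implies N = N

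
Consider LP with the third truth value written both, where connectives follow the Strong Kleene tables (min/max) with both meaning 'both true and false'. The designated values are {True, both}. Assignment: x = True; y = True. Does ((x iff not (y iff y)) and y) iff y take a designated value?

No

y iff y = True iff True = True
not (y iff y) = not True = False
x iff not (y iff y) = True iff False = False
(x iff not (y iff y)) and y = False and True = False
((x iff not (y iff y)) and y) iff y = False iff True = False
False ∉ {True, both}.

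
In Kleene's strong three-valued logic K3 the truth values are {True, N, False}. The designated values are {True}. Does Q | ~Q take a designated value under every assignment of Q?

Countermodel: Q=N gives N, which is not designated.

No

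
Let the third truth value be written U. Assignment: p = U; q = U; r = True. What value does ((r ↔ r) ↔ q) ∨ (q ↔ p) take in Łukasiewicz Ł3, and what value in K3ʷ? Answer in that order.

True; U

In Łukasiewicz Ł3: r ↔ r = True ↔ True = True
(r ↔ r) ↔ q = True ↔ U = U  [1 − |1−½|]
q ↔ p = U ↔ U = True
((r ↔ r) ↔ q) ∨ (q ↔ p) = U ∨ True = True
In K3ʷ: r ↔ r = True ↔ True = True
(r ↔ r) ↔ q = True ↔ U = U
q ↔ p = U ↔ U = U
((r ↔ r) ↔ q) ∨ (q ↔ p) = U ∨ U = U
They differ because Łukasiewicz Ł3 and K3ʷ treat U differently under the binary connectives.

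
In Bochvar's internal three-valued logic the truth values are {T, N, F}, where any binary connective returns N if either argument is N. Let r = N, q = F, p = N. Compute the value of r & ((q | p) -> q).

q | p = F | N = N
(q | p) -> q = N -> F = N  [any arg is the third value ⇒ result is the third value]
r & ((q | p) -> q) = N & N = N

N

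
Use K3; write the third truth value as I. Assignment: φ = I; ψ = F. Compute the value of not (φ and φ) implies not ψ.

φ and φ = I and I = I
not (φ and φ) = not I = I
not ψ = not F = T
not (φ and φ) implies not ψ = I implies T = T  [not I or T]

T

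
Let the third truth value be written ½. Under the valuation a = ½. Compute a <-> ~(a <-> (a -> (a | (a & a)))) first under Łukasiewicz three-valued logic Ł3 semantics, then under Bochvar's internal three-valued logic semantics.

In Łukasiewicz three-valued logic Ł3: a & a = ½ & ½ = ½
a | (a & a) = ½ | ½ = ½
a -> (a | (a & a)) = ½ -> ½ = 1  [min(1, 1−½+½)]
a <-> (a -> (a | (a & a))) = ½ <-> 1 = ½
~(a <-> (a -> (a | (a & a)))) = ~½ = ½
a <-> ~(a <-> (a -> (a | (a & a)))) = ½ <-> ½ = 1
In Bochvar's internal three-valued logic: a & a = ½ & ½ = ½
a | (a & a) = ½ | ½ = ½
a -> (a | (a & a)) = ½ -> ½ = ½  [any arg is the third value ⇒ result is the third value]
a <-> (a -> (a | (a & a))) = ½ <-> ½ = ½
~(a <-> (a -> (a | (a & a)))) = ~½ = ½
a <-> ~(a <-> (a -> (a | (a & a)))) = ½ <-> ½ = ½
They differ because Łukasiewicz three-valued logic Ł3 and Bochvar's internal three-valued logic treat ½ differently under the binary connectives.

1; ½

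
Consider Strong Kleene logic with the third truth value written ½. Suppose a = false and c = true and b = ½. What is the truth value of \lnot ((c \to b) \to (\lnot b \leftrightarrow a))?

c \to b = true \to ½ = ½
\lnot b = \lnot ½ = ½
\lnot b \leftrightarrow a = ½ \leftrightarrow false = ½
(c \to b) \to (\lnot b \leftrightarrow a) = ½ \to ½ = ½
\lnot ((c \to b) \to (\lnot b \leftrightarrow a)) = \lnot ½ = ½

½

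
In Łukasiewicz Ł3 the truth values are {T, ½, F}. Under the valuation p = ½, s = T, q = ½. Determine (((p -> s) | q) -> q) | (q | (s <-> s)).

T

p -> s = ½ -> T = T  [min(1, 1−½+1)]
(p -> s) | q = T | ½ = T
((p -> s) | q) -> q = T -> ½ = ½
s <-> s = T <-> T = T
q | (s <-> s) = ½ | T = T
(((p -> s) | q) -> q) | (q | (s <-> s)) = ½ | T = T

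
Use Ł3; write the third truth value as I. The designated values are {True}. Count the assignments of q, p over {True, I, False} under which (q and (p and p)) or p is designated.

Designated under: (q=True, p=True); (q=I, p=True); (q=False, p=True).

3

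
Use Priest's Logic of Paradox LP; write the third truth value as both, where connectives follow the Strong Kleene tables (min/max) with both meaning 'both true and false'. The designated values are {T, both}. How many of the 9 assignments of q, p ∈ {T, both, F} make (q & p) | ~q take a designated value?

8

Of the 9 assignments, 8 give a value in {T, both}.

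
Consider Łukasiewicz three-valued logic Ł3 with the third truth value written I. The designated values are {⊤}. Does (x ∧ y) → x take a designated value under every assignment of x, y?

Every assignment of x, y over {⊤, I, ⊥} gives a value in {⊤}.
In particular, with x=I, y=I: (x ∧ y) → x = ⊤.

Yes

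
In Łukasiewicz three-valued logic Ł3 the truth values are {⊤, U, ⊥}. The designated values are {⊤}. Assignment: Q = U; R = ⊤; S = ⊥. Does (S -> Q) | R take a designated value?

Yes

S -> Q = ⊥ -> U = ⊤
(S -> Q) | R = ⊤ | ⊤ = ⊤
⊤ ∈ {⊤}.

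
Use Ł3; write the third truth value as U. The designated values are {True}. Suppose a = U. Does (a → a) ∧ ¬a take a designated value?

a → a = U → U = True  [min(1, 1−½+½)]
¬a = ¬U = U
(a → a) ∧ ¬a = True ∧ U = U
U ∉ {True}.

No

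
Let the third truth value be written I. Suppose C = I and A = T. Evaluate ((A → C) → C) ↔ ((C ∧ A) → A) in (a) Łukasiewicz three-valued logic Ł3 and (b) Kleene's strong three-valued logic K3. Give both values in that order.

In Łukasiewicz three-valued logic Ł3: A → C = T → I = I  [min(1, 1−1+½)]
(A → C) → C = I → I = T
C ∧ A = I ∧ T = I
(C ∧ A) → A = I → T = T
((A → C) → C) ↔ ((C ∧ A) → A) = T ↔ T = T
In Kleene's strong three-valued logic K3: A → C = T → I = I  [¬T ∨ I]
(A → C) → C = I → I = I
C ∧ A = I ∧ T = I
(C ∧ A) → A = I → T = T
((A → C) → C) ↔ ((C ∧ A) → A) = I ↔ T = I
They differ because Łukasiewicz three-valued logic Ł3 and Kleene's strong three-valued logic K3 treat I differently under implication.

T; I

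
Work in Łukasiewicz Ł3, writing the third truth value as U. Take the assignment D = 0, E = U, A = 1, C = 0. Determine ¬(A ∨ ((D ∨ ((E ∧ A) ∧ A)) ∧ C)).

0

E ∧ A = U ∧ 1 = U
(E ∧ A) ∧ A = U ∧ 1 = U
D ∨ ((E ∧ A) ∧ A) = 0 ∨ U = U
(D ∨ ((E ∧ A) ∧ A)) ∧ C = U ∧ 0 = 0
A ∨ ((D ∨ ((E ∧ A) ∧ A)) ∧ C) = 1 ∨ 0 = 1
¬(A ∨ ((D ∨ ((E ∧ A) ∧ A)) ∧ C)) = ¬1 = 0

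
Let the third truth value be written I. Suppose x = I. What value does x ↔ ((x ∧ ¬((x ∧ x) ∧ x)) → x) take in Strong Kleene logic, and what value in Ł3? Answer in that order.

In Strong Kleene logic: x ∧ x = I ∧ I = I
(x ∧ x) ∧ x = I ∧ I = I
¬((x ∧ x) ∧ x) = ¬I = I
x ∧ ¬((x ∧ x) ∧ x) = I ∧ I = I
(x ∧ ¬((x ∧ x) ∧ x)) → x = I → I = I
x ↔ ((x ∧ ¬((x ∧ x) ∧ x)) → x) = I ↔ I = I
In Ł3: x ∧ x = I ∧ I = I
(x ∧ x) ∧ x = I ∧ I = I
¬((x ∧ x) ∧ x) = ¬I = I
x ∧ ¬((x ∧ x) ∧ x) = I ∧ I = I
(x ∧ ¬((x ∧ x) ∧ x)) → x = I → I = ⊤  [min(1, 1−½+½)]
x ↔ ((x ∧ ¬((x ∧ x) ∧ x)) → x) = I ↔ ⊤ = I

I; I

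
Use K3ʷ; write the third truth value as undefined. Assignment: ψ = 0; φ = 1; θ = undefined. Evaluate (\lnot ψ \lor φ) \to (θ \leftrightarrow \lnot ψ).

\lnot ψ = \lnot 0 = 1
\lnot ψ \lor φ = 1 \lor 1 = 1
\lnot ψ = \lnot 0 = 1
θ \leftrightarrow \lnot ψ = undefined \leftrightarrow 1 = undefined
(\lnot ψ \lor φ) \to (θ \leftrightarrow \lnot ψ) = 1 \to undefined = undefined  [any arg is the third value ⇒ result is the third value]

undefined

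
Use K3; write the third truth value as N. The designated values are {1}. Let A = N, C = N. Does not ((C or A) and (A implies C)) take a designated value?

No

C or A = N or N = N
A implies C = N implies N = N  [not N or N]
(C or A) and (A implies C) = N and N = N
not ((C or A) and (A implies C)) = not N = N
N ∉ {1}.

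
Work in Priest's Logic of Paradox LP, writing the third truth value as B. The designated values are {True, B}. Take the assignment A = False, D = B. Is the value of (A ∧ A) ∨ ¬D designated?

Yes

A ∧ A = False ∧ False = False
¬D = ¬B = B
(A ∧ A) ∨ ¬D = False ∨ B = B
B ∈ {True, B}.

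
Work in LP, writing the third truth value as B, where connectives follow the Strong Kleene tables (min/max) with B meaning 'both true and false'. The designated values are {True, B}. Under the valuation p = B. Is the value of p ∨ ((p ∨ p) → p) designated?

Yes

p ∨ p = B ∨ B = B
(p ∨ p) → p = B → B = B
p ∨ ((p ∨ p) → p) = B ∨ B = B
B ∈ {True, B}.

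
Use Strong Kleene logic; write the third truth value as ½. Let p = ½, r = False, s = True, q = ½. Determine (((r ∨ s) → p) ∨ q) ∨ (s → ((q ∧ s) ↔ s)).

½

r ∨ s = False ∨ True = True
(r ∨ s) → p = True → ½ = ½  [¬True ∨ ½]
((r ∨ s) → p) ∨ q = ½ ∨ ½ = ½
q ∧ s = ½ ∧ True = ½
(q ∧ s) ↔ s = ½ ↔ True = ½
s → ((q ∧ s) ↔ s) = True → ½ = ½
(((r ∨ s) → p) ∨ q) ∨ (s → ((q ∧ s) ↔ s)) = ½ ∨ ½ = ½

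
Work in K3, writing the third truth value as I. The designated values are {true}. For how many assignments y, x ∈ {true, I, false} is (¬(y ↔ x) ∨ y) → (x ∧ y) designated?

Designated under: (y=true, x=true); (y=false, x=false).

2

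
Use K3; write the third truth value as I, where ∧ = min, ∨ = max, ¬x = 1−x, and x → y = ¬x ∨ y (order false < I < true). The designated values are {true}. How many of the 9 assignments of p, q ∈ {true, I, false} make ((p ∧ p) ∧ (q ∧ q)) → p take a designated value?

Of the 9 assignments, 7 give a value in {true}.

7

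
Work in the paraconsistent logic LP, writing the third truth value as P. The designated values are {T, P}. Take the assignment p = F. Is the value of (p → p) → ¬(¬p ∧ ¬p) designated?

No

p → p = F → F = T
¬p = ¬F = T
¬p = ¬F = T
¬p ∧ ¬p = T ∧ T = T
¬(¬p ∧ ¬p) = ¬T = F
(p → p) → ¬(¬p ∧ ¬p) = T → F = F
F ∉ {T, P}.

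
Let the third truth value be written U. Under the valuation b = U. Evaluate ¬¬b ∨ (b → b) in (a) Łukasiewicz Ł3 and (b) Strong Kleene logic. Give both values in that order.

In Łukasiewicz Ł3: ¬b = ¬U = U
¬¬b = ¬U = U
b → b = U → U = T
¬¬b ∨ (b → b) = U ∨ T = T
In Strong Kleene logic: ¬b = ¬U = U
¬¬b = ¬U = U
b → b = U → U = U  [¬U ∨ U]
¬¬b ∨ (b → b) = U ∨ U = U
They differ because Łukasiewicz Ł3 and Strong Kleene logic treat U differently under implication.

T; U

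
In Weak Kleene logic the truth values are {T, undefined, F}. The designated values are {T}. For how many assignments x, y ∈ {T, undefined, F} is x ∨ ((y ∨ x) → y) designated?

Designated under: (x=T, y=T); (x=T, y=F); (x=F, y=T); (x=F, y=F).

4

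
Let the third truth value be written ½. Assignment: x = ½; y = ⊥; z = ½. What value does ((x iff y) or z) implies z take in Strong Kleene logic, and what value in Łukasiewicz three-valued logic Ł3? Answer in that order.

In Strong Kleene logic: x iff y = ½ iff ⊥ = ½
(x iff y) or z = ½ or ½ = ½
((x iff y) or z) implies z = ½ implies ½ = ½  [not ½ or ½]
In Łukasiewicz three-valued logic Ł3: x iff y = ½ iff ⊥ = ½  [1 − |½−0|]
(x iff y) or z = ½ or ½ = ½
((x iff y) or z) implies z = ½ implies ½ = ⊤
They differ because Strong Kleene logic and Łukasiewicz three-valued logic Ł3 treat ½ differently under implication.

½; ⊤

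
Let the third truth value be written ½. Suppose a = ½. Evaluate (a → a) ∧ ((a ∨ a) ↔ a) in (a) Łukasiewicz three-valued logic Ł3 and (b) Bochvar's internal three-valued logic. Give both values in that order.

True; ½

In Łukasiewicz three-valued logic Ł3: a → a = ½ → ½ = True  [min(1, 1−½+½)]
a ∨ a = ½ ∨ ½ = ½
(a ∨ a) ↔ a = ½ ↔ ½ = True
(a → a) ∧ ((a ∨ a) ↔ a) = True ∧ True = True
In Bochvar's internal three-valued logic: a → a = ½ → ½ = ½
a ∨ a = ½ ∨ ½ = ½
(a ∨ a) ↔ a = ½ ↔ ½ = ½
(a → a) ∧ ((a ∨ a) ↔ a) = ½ ∧ ½ = ½
They differ because Łukasiewicz three-valued logic Ł3 and Bochvar's internal three-valued logic treat ½ differently under the binary connectives.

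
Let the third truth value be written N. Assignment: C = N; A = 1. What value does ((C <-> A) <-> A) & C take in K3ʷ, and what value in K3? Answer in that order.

N; N

In K3ʷ: C <-> A = N <-> 1 = N
(C <-> A) <-> A = N <-> 1 = N
((C <-> A) <-> A) & C = N & N = N
In K3: C <-> A = N <-> 1 = N
(C <-> A) <-> A = N <-> 1 = N
((C <-> A) <-> A) & C = N & N = N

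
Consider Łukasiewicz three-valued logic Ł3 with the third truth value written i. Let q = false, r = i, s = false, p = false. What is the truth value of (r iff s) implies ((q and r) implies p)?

r iff s = i iff false = i  [1 − |½−0|]
q and r = false and i = false
(q and r) implies p = false implies false = true
(r iff s) implies ((q and r) implies p) = i implies true = true

true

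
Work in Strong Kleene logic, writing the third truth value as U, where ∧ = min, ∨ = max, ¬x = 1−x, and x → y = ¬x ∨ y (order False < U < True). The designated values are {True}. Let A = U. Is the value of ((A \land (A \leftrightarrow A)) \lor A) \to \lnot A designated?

No

A \leftrightarrow A = U \leftrightarrow U = U
A \land (A \leftrightarrow A) = U \land U = U
(A \land (A \leftrightarrow A)) \lor A = U \lor U = U
\lnot A = \lnot U = U
((A \land (A \leftrightarrow A)) \lor A) \to \lnot A = U \to U = U  [\lnot U \lor U]
U ∉ {True}.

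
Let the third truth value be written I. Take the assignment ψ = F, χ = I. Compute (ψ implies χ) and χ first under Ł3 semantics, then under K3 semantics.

I; I

In Ł3: ψ implies χ = F implies I = T  [min(1, 1−0+½)]
(ψ implies χ) and χ = T and I = I
In K3: ψ implies χ = F implies I = T
(ψ implies χ) and χ = T and I = I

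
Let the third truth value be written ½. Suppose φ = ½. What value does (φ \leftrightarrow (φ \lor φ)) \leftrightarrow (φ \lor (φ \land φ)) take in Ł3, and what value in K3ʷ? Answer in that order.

In Ł3: φ \lor φ = ½ \lor ½ = ½
φ \leftrightarrow (φ \lor φ) = ½ \leftrightarrow ½ = True  [1 − |½−½|]
φ \land φ = ½ \land ½ = ½
φ \lor (φ \land φ) = ½ \lor ½ = ½
(φ \leftrightarrow (φ \lor φ)) \leftrightarrow (φ \lor (φ \land φ)) = True \leftrightarrow ½ = ½
In K3ʷ: φ \lor φ = ½ \lor ½ = ½
φ \leftrightarrow (φ \lor φ) = ½ \leftrightarrow ½ = ½
φ \land φ = ½ \land ½ = ½
φ \lor (φ \land φ) = ½ \lor ½ = ½
(φ \leftrightarrow (φ \lor φ)) \leftrightarrow (φ \lor (φ \land φ)) = ½ \leftrightarrow ½ = ½

½; ½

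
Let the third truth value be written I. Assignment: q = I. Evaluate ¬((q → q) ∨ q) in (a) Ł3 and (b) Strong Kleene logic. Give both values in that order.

In Ł3: q → q = I → I = ⊤  [min(1, 1−½+½)]
(q → q) ∨ q = ⊤ ∨ I = ⊤
¬((q → q) ∨ q) = ¬⊤ = ⊥
In Strong Kleene logic: q → q = I → I = I  [¬I ∨ I]
(q → q) ∨ q = I ∨ I = I
¬((q → q) ∨ q) = ¬I = I
They differ because Ł3 and Strong Kleene logic treat I differently under implication.

⊥; I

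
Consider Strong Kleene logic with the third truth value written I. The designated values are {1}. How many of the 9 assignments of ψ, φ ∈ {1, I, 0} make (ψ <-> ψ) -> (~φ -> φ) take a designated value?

3

Designated under: (ψ=1, φ=1); (ψ=I, φ=1); (ψ=0, φ=1).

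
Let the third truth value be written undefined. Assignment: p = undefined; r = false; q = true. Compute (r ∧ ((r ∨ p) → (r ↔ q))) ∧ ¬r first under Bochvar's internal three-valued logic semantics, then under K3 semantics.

undefined; false

In Bochvar's internal three-valued logic: r ∨ p = false ∨ undefined = undefined
r ↔ q = false ↔ true = false
(r ∨ p) → (r ↔ q) = undefined → false = undefined
r ∧ ((r ∨ p) → (r ↔ q)) = false ∧ undefined = undefined
¬r = ¬false = true
(r ∧ ((r ∨ p) → (r ↔ q))) ∧ ¬r = undefined ∧ true = undefined
In K3: r ∨ p = false ∨ undefined = undefined
r ↔ q = false ↔ true = false
(r ∨ p) → (r ↔ q) = undefined → false = undefined  [¬undefined ∨ false]
r ∧ ((r ∨ p) → (r ↔ q)) = false ∧ undefined = false
¬r = ¬false = true
(r ∧ ((r ∨ p) → (r ↔ q))) ∧ ¬r = false ∧ true = false
They differ because Bochvar's internal three-valued logic and K3 treat undefined differently under the binary connectives.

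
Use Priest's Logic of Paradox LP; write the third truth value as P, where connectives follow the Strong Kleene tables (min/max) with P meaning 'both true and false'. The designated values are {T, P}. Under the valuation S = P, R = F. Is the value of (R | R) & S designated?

R | R = F | F = F
(R | R) & S = F & P = F
F ∉ {T, P}.

No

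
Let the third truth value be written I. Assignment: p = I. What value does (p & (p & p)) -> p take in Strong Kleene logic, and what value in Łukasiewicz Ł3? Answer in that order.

I; true

In Strong Kleene logic: p & p = I & I = I
p & (p & p) = I & I = I
(p & (p & p)) -> p = I -> I = I  [~I | I]
In Łukasiewicz Ł3: p & p = I & I = I
p & (p & p) = I & I = I
(p & (p & p)) -> p = I -> I = true  [min(1, 1−½+½)]
They differ because Strong Kleene logic and Łukasiewicz Ł3 treat I differently under implication.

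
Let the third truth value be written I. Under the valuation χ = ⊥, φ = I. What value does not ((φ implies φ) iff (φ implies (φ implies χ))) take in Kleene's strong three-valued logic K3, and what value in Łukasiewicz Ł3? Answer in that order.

In Kleene's strong three-valued logic K3: φ implies φ = I implies I = I  [not I or I]
φ implies χ = I implies ⊥ = I
φ implies (φ implies χ) = I implies I = I
(φ implies φ) iff (φ implies (φ implies χ)) = I iff I = I
not ((φ implies φ) iff (φ implies (φ implies χ))) = not I = I
In Łukasiewicz Ł3: φ implies φ = I implies I = ⊤  [min(1, 1−½+½)]
φ implies χ = I implies ⊥ = I
φ implies (φ implies χ) = I implies I = ⊤
(φ implies φ) iff (φ implies (φ implies χ)) = ⊤ iff ⊤ = ⊤
not ((φ implies φ) iff (φ implies (φ implies χ))) = not ⊤ = ⊥
They differ because Kleene's strong three-valued logic K3 and Łukasiewicz Ł3 treat I differently under implication.

I; ⊥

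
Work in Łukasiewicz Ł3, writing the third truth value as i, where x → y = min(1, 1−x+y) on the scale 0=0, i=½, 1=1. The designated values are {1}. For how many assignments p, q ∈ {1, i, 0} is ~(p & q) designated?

Of the 9 assignments, 5 give a value in {1}.

5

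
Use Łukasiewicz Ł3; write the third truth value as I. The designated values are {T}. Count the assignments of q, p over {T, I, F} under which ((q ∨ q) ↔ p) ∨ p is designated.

Of the 9 assignments, 5 give a value in {T}.

5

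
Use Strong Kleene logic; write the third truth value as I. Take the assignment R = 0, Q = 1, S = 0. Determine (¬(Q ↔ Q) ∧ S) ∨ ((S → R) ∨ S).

Q ↔ Q = 1 ↔ 1 = 1
¬(Q ↔ Q) = ¬1 = 0
¬(Q ↔ Q) ∧ S = 0 ∧ 0 = 0
S → R = 0 → 0 = 1
(S → R) ∨ S = 1 ∨ 0 = 1
(¬(Q ↔ Q) ∧ S) ∨ ((S → R) ∨ S) = 0 ∨ 1 = 1

1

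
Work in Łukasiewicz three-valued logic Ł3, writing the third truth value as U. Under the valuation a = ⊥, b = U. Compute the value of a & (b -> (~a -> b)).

⊥

~a = ~⊥ = ⊤
~a -> b = ⊤ -> U = U  [min(1, 1−1+½)]
b -> (~a -> b) = U -> U = ⊤
a & (b -> (~a -> b)) = ⊥ & ⊤ = ⊥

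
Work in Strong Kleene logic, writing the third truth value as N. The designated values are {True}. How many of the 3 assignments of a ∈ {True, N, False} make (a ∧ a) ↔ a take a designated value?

a=True: True ✓
a=N: N ·
a=False: True ✓

2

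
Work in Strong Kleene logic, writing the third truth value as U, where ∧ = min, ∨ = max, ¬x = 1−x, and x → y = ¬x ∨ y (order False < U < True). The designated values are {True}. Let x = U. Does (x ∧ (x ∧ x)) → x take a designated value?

No

x ∧ x = U ∧ U = U
x ∧ (x ∧ x) = U ∧ U = U
(x ∧ (x ∧ x)) → x = U → U = U  [¬U ∨ U]
U ∉ {True}.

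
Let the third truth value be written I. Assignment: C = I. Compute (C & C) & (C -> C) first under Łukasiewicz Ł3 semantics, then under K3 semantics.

I; I

In Łukasiewicz Ł3: C & C = I & I = I
C -> C = I -> I = True  [min(1, 1−½+½)]
(C & C) & (C -> C) = I & True = I
In K3: C & C = I & I = I
C -> C = I -> I = I  [~I | I]
(C & C) & (C -> C) = I & I = I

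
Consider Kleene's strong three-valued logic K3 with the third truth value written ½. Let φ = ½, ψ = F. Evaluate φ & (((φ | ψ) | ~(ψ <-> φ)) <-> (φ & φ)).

½

φ | ψ = ½ | F = ½
ψ <-> φ = F <-> ½ = ½
~(ψ <-> φ) = ~½ = ½
(φ | ψ) | ~(ψ <-> φ) = ½ | ½ = ½
φ & φ = ½ & ½ = ½
((φ | ψ) | ~(ψ <-> φ)) <-> (φ & φ) = ½ <-> ½ = ½
φ & (((φ | ψ) | ~(ψ <-> φ)) <-> (φ & φ)) = ½ & ½ = ½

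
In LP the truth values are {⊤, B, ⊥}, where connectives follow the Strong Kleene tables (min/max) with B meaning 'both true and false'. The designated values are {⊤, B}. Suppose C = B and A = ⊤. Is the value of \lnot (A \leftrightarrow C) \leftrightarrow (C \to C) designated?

Yes

A \leftrightarrow C = ⊤ \leftrightarrow B = B
\lnot (A \leftrightarrow C) = \lnot B = B
C \to C = B \to B = B  [\lnot B \lor B]
\lnot (A \leftrightarrow C) \leftrightarrow (C \to C) = B \leftrightarrow B = B
B ∈ {⊤, B}.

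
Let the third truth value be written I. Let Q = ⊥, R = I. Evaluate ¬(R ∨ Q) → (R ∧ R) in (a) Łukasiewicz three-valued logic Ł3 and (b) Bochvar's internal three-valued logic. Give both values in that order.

In Łukasiewicz three-valued logic Ł3: R ∨ Q = I ∨ ⊥ = I
¬(R ∨ Q) = ¬I = I
R ∧ R = I ∧ I = I
¬(R ∨ Q) → (R ∧ R) = I → I = ⊤  [min(1, 1−½+½)]
In Bochvar's internal three-valued logic: R ∨ Q = I ∨ ⊥ = I
¬(R ∨ Q) = ¬I = I
R ∧ R = I ∧ I = I
¬(R ∨ Q) → (R ∧ R) = I → I = I  [any arg is the third value ⇒ result is the third value]
They differ because Łukasiewicz three-valued logic Ł3 and Bochvar's internal three-valued logic treat I differently under the binary connectives.

⊤; I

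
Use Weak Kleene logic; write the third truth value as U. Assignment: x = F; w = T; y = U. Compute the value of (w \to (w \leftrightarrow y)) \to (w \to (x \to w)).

U

w \leftrightarrow y = T \leftrightarrow U = U
w \to (w \leftrightarrow y) = T \to U = U  [any arg is the third value ⇒ result is the third value]
x \to w = F \to T = T
w \to (x \to w) = T \to T = T
(w \to (w \leftrightarrow y)) \to (w \to (x \to w)) = U \to T = U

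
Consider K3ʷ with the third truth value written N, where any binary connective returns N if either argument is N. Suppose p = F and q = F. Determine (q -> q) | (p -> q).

T

q -> q = F -> F = T
p -> q = F -> F = T
(q -> q) | (p -> q) = T | T = T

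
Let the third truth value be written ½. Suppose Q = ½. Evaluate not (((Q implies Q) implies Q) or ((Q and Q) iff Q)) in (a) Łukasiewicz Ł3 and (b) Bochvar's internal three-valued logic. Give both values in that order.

In Łukasiewicz Ł3: Q implies Q = ½ implies ½ = ⊤
(Q implies Q) implies Q = ⊤ implies ½ = ½
Q and Q = ½ and ½ = ½
(Q and Q) iff Q = ½ iff ½ = ⊤
((Q implies Q) implies Q) or ((Q and Q) iff Q) = ½ or ⊤ = ⊤
not (((Q implies Q) implies Q) or ((Q and Q) iff Q)) = not ⊤ = ⊥
In Bochvar's internal three-valued logic: Q implies Q = ½ implies ½ = ½
(Q implies Q) implies Q = ½ implies ½ = ½
Q and Q = ½ and ½ = ½
(Q and Q) iff Q = ½ iff ½ = ½
((Q implies Q) implies Q) or ((Q and Q) iff Q) = ½ or ½ = ½
not (((Q implies Q) implies Q) or ((Q and Q) iff Q)) = not ½ = ½
They differ because Łukasiewicz Ł3 and Bochvar's internal three-valued logic treat ½ differently under the binary connectives.

⊥; ½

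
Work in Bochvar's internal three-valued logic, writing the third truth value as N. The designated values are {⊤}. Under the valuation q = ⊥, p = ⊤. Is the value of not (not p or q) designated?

not p = not ⊤ = ⊥
not p or q = ⊥ or ⊥ = ⊥
not (not p or q) = not ⊥ = ⊤
⊤ ∈ {⊤}.

Yes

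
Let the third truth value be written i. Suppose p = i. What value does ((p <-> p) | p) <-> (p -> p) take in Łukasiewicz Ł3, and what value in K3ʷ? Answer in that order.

In Łukasiewicz Ł3: p <-> p = i <-> i = ⊤
(p <-> p) | p = ⊤ | i = ⊤
p -> p = i -> i = ⊤
((p <-> p) | p) <-> (p -> p) = ⊤ <-> ⊤ = ⊤
In K3ʷ: p <-> p = i <-> i = i
(p <-> p) | p = i | i = i
p -> p = i -> i = i
((p <-> p) | p) <-> (p -> p) = i <-> i = i
They differ because Łukasiewicz Ł3 and K3ʷ treat i differently under the binary connectives.

⊤; i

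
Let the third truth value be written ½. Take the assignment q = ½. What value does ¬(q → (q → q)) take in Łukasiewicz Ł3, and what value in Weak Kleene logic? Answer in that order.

False; ½

In Łukasiewicz Ł3: q → q = ½ → ½ = True
q → (q → q) = ½ → True = True
¬(q → (q → q)) = ¬True = False
In Weak Kleene logic: q → q = ½ → ½ = ½  [any arg is the third value ⇒ result is the third value]
q → (q → q) = ½ → ½ = ½
¬(q → (q → q)) = ¬½ = ½
They differ because Łukasiewicz Ł3 and Weak Kleene logic treat ½ differently under the binary connectives.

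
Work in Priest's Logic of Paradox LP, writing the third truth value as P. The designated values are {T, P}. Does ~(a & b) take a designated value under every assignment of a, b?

No

Countermodel: a=T, b=T gives F, which is not designated.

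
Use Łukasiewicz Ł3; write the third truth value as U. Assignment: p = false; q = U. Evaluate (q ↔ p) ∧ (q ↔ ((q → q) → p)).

U

q ↔ p = U ↔ false = U  [1 − |½−0|]
q → q = U → U = true
(q → q) → p = true → false = false
q ↔ ((q → q) → p) = U ↔ false = U
(q ↔ p) ∧ (q ↔ ((q → q) → p)) = U ∧ U = U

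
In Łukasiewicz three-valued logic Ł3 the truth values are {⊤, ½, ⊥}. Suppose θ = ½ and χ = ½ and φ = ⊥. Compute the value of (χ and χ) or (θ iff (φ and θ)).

χ and χ = ½ and ½ = ½
φ and θ = ⊥ and ½ = ⊥
θ iff (φ and θ) = ½ iff ⊥ = ½  [1 − |½−0|]
(χ and χ) or (θ iff (φ and θ)) = ½ or ½ = ½

½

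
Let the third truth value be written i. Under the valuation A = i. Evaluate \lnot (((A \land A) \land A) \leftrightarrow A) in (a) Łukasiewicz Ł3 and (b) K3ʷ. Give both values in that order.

F; i

In Łukasiewicz Ł3: A \land A = i \land i = i
(A \land A) \land A = i \land i = i
((A \land A) \land A) \leftrightarrow A = i \leftrightarrow i = T  [1 − |½−½|]
\lnot (((A \land A) \land A) \leftrightarrow A) = \lnot T = F
In K3ʷ: A \land A = i \land i = i
(A \land A) \land A = i \land i = i
((A \land A) \land A) \leftrightarrow A = i \leftrightarrow i = i
\lnot (((A \land A) \land A) \leftrightarrow A) = \lnot i = i
They differ because Łukasiewicz Ł3 and K3ʷ treat i differently under the binary connectives.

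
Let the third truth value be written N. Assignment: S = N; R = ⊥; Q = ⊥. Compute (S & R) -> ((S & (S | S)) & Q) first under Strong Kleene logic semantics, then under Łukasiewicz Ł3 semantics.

⊤; ⊤

In Strong Kleene logic: S & R = N & ⊥ = ⊥
S | S = N | N = N
S & (S | S) = N & N = N
(S & (S | S)) & Q = N & ⊥ = ⊥
(S & R) -> ((S & (S | S)) & Q) = ⊥ -> ⊥ = ⊤
In Łukasiewicz Ł3: S & R = N & ⊥ = ⊥
S | S = N | N = N
S & (S | S) = N & N = N
(S & (S | S)) & Q = N & ⊥ = ⊥
(S & R) -> ((S & (S | S)) & Q) = ⊥ -> ⊥ = ⊤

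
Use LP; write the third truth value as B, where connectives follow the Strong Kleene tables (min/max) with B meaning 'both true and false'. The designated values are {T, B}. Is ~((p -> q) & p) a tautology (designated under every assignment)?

Countermodel: p=T, q=T gives F, which is not designated.

No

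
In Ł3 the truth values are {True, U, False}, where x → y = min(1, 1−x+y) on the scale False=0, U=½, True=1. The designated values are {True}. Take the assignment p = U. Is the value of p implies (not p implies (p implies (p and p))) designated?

Yes

not p = not U = U
p and p = U and U = U
p implies (p and p) = U implies U = True  [min(1, 1−½+½)]
not p implies (p implies (p and p)) = U implies True = True
p implies (not p implies (p implies (p and p))) = U implies True = True
True ∈ {True}.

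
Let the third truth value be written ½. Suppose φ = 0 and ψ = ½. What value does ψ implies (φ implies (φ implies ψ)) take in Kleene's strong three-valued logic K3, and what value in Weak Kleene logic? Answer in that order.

1; ½

In Kleene's strong three-valued logic K3: φ implies ψ = 0 implies ½ = 1  [not 0 or ½]
φ implies (φ implies ψ) = 0 implies 1 = 1
ψ implies (φ implies (φ implies ψ)) = ½ implies 1 = 1
In Weak Kleene logic: φ implies ψ = 0 implies ½ = ½  [any arg is the third value ⇒ result is the third value]
φ implies (φ implies ψ) = 0 implies ½ = ½
ψ implies (φ implies (φ implies ψ)) = ½ implies ½ = ½
They differ because Kleene's strong three-valued logic K3 and Weak Kleene logic treat ½ differently under the binary connectives.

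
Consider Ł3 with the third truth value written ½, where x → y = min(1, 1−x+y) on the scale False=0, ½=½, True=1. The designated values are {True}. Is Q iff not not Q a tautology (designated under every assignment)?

Every assignment of Q over {True, ½, False} gives a value in {True}.
In particular, with Q=½: Q iff not not Q = True.

Yes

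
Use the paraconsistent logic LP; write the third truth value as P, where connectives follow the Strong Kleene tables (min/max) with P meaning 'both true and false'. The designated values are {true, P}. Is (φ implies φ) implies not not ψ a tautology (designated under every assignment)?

Countermodel: φ=true, ψ=false gives false, which is not designated.

No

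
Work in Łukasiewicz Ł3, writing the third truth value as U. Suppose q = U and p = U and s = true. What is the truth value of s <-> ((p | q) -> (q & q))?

true

p | q = U | U = U
q & q = U & U = U
(p | q) -> (q & q) = U -> U = true  [min(1, 1−½+½)]
s <-> ((p | q) -> (q & q)) = true <-> true = true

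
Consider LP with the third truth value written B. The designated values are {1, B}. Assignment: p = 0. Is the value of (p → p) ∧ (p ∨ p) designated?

p → p = 0 → 0 = 1
p ∨ p = 0 ∨ 0 = 0
(p → p) ∧ (p ∨ p) = 1 ∧ 0 = 0
0 ∉ {1, B}.

No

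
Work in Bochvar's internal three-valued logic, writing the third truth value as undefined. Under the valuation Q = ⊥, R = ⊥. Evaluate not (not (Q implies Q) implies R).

⊥

Q implies Q = ⊥ implies ⊥ = ⊤
not (Q implies Q) = not ⊤ = ⊥
not (Q implies Q) implies R = ⊥ implies ⊥ = ⊤
not (not (Q implies Q) implies R) = not ⊤ = ⊥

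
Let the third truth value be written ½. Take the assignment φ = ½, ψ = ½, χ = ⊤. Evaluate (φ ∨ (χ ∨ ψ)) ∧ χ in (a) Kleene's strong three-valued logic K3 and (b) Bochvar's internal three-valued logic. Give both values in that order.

In Kleene's strong three-valued logic K3: χ ∨ ψ = ⊤ ∨ ½ = ⊤
φ ∨ (χ ∨ ψ) = ½ ∨ ⊤ = ⊤
(φ ∨ (χ ∨ ψ)) ∧ χ = ⊤ ∧ ⊤ = ⊤
In Bochvar's internal three-valued logic: χ ∨ ψ = ⊤ ∨ ½ = ½
φ ∨ (χ ∨ ψ) = ½ ∨ ½ = ½
(φ ∨ (χ ∨ ψ)) ∧ χ = ½ ∧ ⊤ = ½
They differ because Kleene's strong three-valued logic K3 and Bochvar's internal three-valued logic treat ½ differently under the binary connectives.

⊤; ½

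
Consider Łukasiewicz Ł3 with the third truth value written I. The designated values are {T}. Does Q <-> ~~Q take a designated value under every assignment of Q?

Every assignment of Q over {T, I, F} gives a value in {T}.
In particular, with Q=I: Q <-> ~~Q = T.

Yes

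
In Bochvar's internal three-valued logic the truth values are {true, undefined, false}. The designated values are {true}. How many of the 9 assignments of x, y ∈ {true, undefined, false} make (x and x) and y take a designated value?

1

Designated under: (x=true, y=true).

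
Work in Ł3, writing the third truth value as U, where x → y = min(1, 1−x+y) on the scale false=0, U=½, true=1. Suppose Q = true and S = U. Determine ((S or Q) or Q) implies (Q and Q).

S or Q = U or true = true
(S or Q) or Q = true or true = true
Q and Q = true and true = true
((S or Q) or Q) implies (Q and Q) = true implies true = true

true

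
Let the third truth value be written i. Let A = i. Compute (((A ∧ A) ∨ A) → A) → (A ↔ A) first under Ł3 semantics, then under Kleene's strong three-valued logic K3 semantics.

⊤; i

In Ł3: A ∧ A = i ∧ i = i
(A ∧ A) ∨ A = i ∨ i = i
((A ∧ A) ∨ A) → A = i → i = ⊤  [min(1, 1−½+½)]
A ↔ A = i ↔ i = ⊤
(((A ∧ A) ∨ A) → A) → (A ↔ A) = ⊤ → ⊤ = ⊤
In Kleene's strong three-valued logic K3: A ∧ A = i ∧ i = i
(A ∧ A) ∨ A = i ∨ i = i
((A ∧ A) ∨ A) → A = i → i = i  [¬i ∨ i]
A ↔ A = i ↔ i = i
(((A ∧ A) ∨ A) → A) → (A ↔ A) = i → i = i
They differ because Ł3 and Kleene's strong three-valued logic K3 treat i differently under implication.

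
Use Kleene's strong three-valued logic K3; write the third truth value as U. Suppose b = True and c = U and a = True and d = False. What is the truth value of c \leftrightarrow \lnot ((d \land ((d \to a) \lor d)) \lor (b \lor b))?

d \to a = False \to True = True
(d \to a) \lor d = True \lor False = True
d \land ((d \to a) \lor d) = False \land True = False
b \lor b = True \lor True = True
(d \land ((d \to a) \lor d)) \lor (b \lor b) = False \lor True = True
\lnot ((d \land ((d \to a) \lor d)) \lor (b \lor b)) = \lnot True = False
c \leftrightarrow \lnot ((d \land ((d \to a) \lor d)) \lor (b \lor b)) = U \leftrightarrow False = U

U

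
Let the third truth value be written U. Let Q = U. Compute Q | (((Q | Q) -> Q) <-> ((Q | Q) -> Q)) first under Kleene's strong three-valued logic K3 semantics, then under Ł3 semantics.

In Kleene's strong three-valued logic K3: Q | Q = U | U = U
(Q | Q) -> Q = U -> U = U
Q | Q = U | U = U
(Q | Q) -> Q = U -> U = U
((Q | Q) -> Q) <-> ((Q | Q) -> Q) = U <-> U = U
Q | (((Q | Q) -> Q) <-> ((Q | Q) -> Q)) = U | U = U
In Ł3: Q | Q = U | U = U
(Q | Q) -> Q = U -> U = True  [min(1, 1−½+½)]
Q | Q = U | U = U
(Q | Q) -> Q = U -> U = True
((Q | Q) -> Q) <-> ((Q | Q) -> Q) = True <-> True = True
Q | (((Q | Q) -> Q) <-> ((Q | Q) -> Q)) = U | True = True
They differ because Kleene's strong three-valued logic K3 and Ł3 treat U differently under implication.

U; True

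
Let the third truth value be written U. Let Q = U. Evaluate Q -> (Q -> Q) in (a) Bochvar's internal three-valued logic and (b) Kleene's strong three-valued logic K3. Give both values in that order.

In Bochvar's internal three-valued logic: Q -> Q = U -> U = U  [any arg is the third value ⇒ result is the third value]
Q -> (Q -> Q) = U -> U = U
In Kleene's strong three-valued logic K3: Q -> Q = U -> U = U
Q -> (Q -> Q) = U -> U = U

U; U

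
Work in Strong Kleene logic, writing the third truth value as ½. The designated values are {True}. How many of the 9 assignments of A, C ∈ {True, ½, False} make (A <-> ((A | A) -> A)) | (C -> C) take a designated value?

Of the 9 assignments, 7 give a value in {True}.

7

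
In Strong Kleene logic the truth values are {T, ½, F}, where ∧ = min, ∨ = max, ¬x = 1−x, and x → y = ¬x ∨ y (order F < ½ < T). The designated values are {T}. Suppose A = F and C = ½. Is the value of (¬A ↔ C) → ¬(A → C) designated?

¬A = ¬F = T
¬A ↔ C = T ↔ ½ = ½
A → C = F → ½ = T
¬(A → C) = ¬T = F
(¬A ↔ C) → ¬(A → C) = ½ → F = ½
½ ∉ {T}.

No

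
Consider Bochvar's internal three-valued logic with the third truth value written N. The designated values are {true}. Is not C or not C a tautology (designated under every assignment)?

Countermodel: C=true gives false, which is not designated.

No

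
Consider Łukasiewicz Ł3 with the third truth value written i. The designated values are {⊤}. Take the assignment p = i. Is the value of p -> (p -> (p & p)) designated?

Yes

p & p = i & i = i
p -> (p & p) = i -> i = ⊤  [min(1, 1−½+½)]
p -> (p -> (p & p)) = i -> ⊤ = ⊤
⊤ ∈ {⊤}.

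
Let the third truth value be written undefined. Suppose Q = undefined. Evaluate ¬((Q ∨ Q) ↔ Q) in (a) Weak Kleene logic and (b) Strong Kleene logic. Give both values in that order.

In Weak Kleene logic: Q ∨ Q = undefined ∨ undefined = undefined
(Q ∨ Q) ↔ Q = undefined ↔ undefined = undefined
¬((Q ∨ Q) ↔ Q) = ¬undefined = undefined
In Strong Kleene logic: Q ∨ Q = undefined ∨ undefined = undefined
(Q ∨ Q) ↔ Q = undefined ↔ undefined = undefined
¬((Q ∨ Q) ↔ Q) = ¬undefined = undefined

undefined; undefined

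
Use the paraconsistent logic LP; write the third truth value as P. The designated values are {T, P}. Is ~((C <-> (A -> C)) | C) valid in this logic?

No

Countermodel: C=T, A=T gives F, which is not designated.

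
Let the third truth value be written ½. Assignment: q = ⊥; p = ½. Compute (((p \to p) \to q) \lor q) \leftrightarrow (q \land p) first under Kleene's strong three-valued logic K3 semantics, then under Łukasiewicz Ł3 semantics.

In Kleene's strong three-valued logic K3: p \to p = ½ \to ½ = ½  [\lnot ½ \lor ½]
(p \to p) \to q = ½ \to ⊥ = ½
((p \to p) \to q) \lor q = ½ \lor ⊥ = ½
q \land p = ⊥ \land ½ = ⊥
(((p \to p) \to q) \lor q) \leftrightarrow (q \land p) = ½ \leftrightarrow ⊥ = ½
In Łukasiewicz Ł3: p \to p = ½ \to ½ = ⊤  [min(1, 1−½+½)]
(p \to p) \to q = ⊤ \to ⊥ = ⊥
((p \to p) \to q) \lor q = ⊥ \lor ⊥ = ⊥
q \land p = ⊥ \land ½ = ⊥
(((p \to p) \to q) \lor q) \leftrightarrow (q \land p) = ⊥ \leftrightarrow ⊥ = ⊤
They differ because Kleene's strong three-valued logic K3 and Łukasiewicz Ł3 treat ½ differently under implication.

½; ⊤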